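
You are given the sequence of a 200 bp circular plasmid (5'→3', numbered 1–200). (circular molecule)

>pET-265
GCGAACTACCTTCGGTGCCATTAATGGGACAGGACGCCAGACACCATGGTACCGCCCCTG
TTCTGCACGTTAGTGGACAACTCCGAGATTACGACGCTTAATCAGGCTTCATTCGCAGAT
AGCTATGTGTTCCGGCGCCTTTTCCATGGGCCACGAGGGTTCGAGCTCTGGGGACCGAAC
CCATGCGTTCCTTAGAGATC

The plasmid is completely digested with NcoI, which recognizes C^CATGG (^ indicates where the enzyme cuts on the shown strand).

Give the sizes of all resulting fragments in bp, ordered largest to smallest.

100, 100 bp

NcoI sites (CCATGG) start at positions 44, 144.
NcoI cuts after the first base of each site, so after positions 44, 144.
Circular molecule, 2 cuts → 2 fragments:
  45–144 → 100 bp
  145–200 then 1–44 → 56 + 44 = 100 bp
Sorted largest to smallest: 100, 100 bp.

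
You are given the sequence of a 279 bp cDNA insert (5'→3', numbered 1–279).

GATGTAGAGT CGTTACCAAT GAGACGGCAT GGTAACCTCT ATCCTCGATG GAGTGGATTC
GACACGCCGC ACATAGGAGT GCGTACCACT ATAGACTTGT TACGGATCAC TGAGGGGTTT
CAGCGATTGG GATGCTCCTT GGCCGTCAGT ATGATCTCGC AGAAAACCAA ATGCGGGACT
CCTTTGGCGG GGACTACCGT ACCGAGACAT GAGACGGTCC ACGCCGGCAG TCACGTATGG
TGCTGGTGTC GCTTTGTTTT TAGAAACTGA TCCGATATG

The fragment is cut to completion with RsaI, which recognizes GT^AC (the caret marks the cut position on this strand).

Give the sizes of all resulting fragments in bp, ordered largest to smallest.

RsaI sites (GTAC) start at positions 83, 199.
RsaI cuts after base 2 of each site, so after positions 84, 200.
Linear molecule, 2 cuts → 3 fragments:
  1–84 → 84 bp
  85–200 → 116 bp
  201–279 → 79 bp
Sorted largest to smallest: 116, 84, 79 bp.

116, 84, 79 bp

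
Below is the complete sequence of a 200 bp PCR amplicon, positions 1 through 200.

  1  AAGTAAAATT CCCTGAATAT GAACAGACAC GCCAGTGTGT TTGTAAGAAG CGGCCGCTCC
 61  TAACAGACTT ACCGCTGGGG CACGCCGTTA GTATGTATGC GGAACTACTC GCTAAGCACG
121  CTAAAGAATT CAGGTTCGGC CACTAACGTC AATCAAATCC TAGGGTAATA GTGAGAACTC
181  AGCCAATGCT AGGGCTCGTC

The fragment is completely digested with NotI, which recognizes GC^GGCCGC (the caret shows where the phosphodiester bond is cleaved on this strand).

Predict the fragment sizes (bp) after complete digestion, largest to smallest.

149, 51 bp

The NotI site (GCGGCCGC) starts at position 50.
NotI cuts after base 2 of each site, so after position 51.
Linear molecule, 1 cut → 2 fragments:
  1–51 → 51 bp
  52–200 → 149 bp
Sorted largest to smallest: 149, 51 bp.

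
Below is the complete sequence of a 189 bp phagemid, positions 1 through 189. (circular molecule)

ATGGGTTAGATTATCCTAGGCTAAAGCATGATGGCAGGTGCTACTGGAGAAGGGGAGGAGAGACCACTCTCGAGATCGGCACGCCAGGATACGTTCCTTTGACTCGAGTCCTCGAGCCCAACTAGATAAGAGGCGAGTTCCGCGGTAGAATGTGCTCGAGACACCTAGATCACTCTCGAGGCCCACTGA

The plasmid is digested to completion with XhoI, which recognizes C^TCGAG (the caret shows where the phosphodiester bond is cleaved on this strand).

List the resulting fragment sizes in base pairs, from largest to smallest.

XhoI sites (CTCGAG) start at positions 69, 103, 111, 155, 175.
XhoI cuts after the first base of each site, so after positions 69, 103, 111, 155, 175.
Circular molecule, 5 cuts → 5 fragments:
  70–103 → 34 bp
  104–111 → 8 bp
  112–155 → 44 bp
  156–175 → 20 bp
  176–189 then 1–69 → 14 + 69 = 83 bp
Sorted largest to smallest: 83, 44, 34, 20, 8 bp.

83, 44, 34, 20, 8 bp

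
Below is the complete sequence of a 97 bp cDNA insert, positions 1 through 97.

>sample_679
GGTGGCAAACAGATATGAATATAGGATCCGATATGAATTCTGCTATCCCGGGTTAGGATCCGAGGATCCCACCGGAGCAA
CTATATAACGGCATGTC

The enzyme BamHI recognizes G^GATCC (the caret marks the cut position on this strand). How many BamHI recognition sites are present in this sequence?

3

GGATCC occurs starting at positions 24, 56, 64.
BamHI cuts at 3 sites.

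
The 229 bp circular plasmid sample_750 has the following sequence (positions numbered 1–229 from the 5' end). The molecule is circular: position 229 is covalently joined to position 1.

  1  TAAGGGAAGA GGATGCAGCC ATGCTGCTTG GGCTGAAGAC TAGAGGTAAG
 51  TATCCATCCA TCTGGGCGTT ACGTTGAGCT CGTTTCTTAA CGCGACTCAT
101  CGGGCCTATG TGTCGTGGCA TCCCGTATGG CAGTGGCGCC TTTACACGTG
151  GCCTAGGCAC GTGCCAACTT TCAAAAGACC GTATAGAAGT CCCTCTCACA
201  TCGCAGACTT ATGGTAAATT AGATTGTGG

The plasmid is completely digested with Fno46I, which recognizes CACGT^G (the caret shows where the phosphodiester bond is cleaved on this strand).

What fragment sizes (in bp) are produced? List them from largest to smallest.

216, 13 bp

Fno46I sites (CACGTG) start at positions 145, 158.
Fno46I cuts after base 5 of each site (before the last base), so after positions 149, 162.
Circular molecule, 2 cuts → 2 fragments:
  150–162 → 13 bp
  163–229 then 1–149 → 67 + 149 = 216 bp
Sorted largest to smallest: 216, 13 bp.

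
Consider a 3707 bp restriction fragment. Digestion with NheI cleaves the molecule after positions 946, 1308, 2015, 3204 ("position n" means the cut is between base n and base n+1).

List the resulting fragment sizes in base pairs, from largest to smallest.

Linear molecule, 4 cuts → 5 fragments:
  946 − 0 = 946 bp
  1308 − 946 = 362 bp
  2015 − 1308 = 707 bp
  3204 − 2015 = 1189 bp
  3707 − 3204 = 503 bp
Sorted largest to smallest: 1189, 946, 707, 503, 362 bp.

1189, 946, 707, 503, 362 bp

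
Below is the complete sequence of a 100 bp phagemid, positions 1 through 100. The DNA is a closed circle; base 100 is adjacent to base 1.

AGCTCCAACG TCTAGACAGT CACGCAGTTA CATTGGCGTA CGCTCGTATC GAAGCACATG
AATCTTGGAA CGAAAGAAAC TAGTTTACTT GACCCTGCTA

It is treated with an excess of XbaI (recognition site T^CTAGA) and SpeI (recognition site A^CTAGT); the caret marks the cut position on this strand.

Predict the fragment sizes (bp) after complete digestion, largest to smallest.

68, 32 bp

The XbaI site (TCTAGA) starts at position 11.
XbaI cuts after the first base of each site, so after position 11.
The SpeI site (ACTAGT) starts at position 79.
SpeI cuts after the first base of each site, so after position 79.
Combined cut positions: 11, 79.
Circular molecule, 2 cuts → 2 fragments:
  12–79 → 68 bp
  80–100 then 1–11 → 21 + 11 = 32 bp
Sorted largest to smallest: 68, 32 bp.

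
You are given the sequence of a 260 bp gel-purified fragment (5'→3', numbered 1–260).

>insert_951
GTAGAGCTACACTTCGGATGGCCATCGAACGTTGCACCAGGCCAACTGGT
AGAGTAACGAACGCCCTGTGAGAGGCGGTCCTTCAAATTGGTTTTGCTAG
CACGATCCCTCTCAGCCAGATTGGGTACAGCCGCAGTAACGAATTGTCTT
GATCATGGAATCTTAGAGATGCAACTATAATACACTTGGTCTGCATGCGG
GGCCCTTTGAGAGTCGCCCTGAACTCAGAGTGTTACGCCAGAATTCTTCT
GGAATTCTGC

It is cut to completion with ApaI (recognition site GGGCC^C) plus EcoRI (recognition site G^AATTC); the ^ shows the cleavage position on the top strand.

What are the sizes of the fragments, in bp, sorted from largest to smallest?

The ApaI site (GGGCCC) starts at position 200.
ApaI cuts after base 5 of each site (before the last base), so after position 204.
EcoRI sites (GAATTC) start at positions 241, 252.
EcoRI cuts after the first base of each site, so after positions 241, 252.
Combined cut positions: 204, 241, 252.
Linear molecule, 3 cuts → 4 fragments:
  1–204 → 204 bp
  205–241 → 37 bp
  242–252 → 11 bp
  253–260 → 8 bp
Sorted largest to smallest: 204, 37, 11, 8 bp.

204, 37, 11, 8 bp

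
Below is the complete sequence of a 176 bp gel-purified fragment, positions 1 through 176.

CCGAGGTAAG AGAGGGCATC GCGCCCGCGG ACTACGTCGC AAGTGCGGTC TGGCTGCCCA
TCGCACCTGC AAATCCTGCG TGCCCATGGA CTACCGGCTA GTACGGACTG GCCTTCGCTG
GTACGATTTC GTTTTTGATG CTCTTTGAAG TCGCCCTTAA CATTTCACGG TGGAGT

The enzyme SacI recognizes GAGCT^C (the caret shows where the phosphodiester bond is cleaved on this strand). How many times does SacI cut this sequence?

0

No occurrence of GAGCTC is present in the sequence.
SacI does not cut: 0 sites.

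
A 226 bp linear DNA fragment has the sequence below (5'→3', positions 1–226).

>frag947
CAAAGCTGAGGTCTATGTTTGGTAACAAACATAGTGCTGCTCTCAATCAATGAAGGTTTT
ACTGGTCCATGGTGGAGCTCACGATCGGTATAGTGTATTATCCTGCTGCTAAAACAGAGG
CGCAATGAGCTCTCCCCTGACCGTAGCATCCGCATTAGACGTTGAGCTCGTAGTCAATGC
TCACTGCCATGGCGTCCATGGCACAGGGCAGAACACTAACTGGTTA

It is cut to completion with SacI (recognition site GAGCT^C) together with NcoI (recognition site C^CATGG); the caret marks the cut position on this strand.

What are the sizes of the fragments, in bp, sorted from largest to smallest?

SacI sites (GAGCTC) start at positions 75, 127, 164.
SacI cuts after base 5 of each site (before the last base), so after positions 79, 131, 168.
NcoI sites (CCATGG) start at positions 67, 187, 196.
NcoI cuts after the first base of each site, so after positions 67, 187, 196.
Combined cut positions: 67, 79, 131, 168, 187, 196.
Linear molecule, 6 cuts → 7 fragments:
  1–67 → 67 bp
  68–79 → 12 bp
  80–131 → 52 bp
  132–168 → 37 bp
  169–187 → 19 bp
  188–196 → 9 bp
  197–226 → 30 bp
Sorted largest to smallest: 67, 52, 37, 30, 19, 12, 9 bp.

67, 52, 37, 30, 19, 12, 9 bp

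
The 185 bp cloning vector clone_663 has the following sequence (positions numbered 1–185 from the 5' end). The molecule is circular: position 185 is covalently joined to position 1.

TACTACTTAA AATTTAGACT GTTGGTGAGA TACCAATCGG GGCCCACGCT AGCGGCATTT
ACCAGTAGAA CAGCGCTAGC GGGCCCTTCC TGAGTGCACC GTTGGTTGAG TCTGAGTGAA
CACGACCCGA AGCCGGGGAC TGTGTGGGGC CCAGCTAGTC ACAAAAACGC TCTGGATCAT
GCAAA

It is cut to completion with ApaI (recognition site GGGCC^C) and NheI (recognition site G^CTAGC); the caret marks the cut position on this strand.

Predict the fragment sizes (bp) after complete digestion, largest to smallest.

78, 66, 27, 10, 4 bp

ApaI sites (GGGCCC) start at positions 40, 81, 147.
ApaI cuts after base 5 of each site (before the last base), so after positions 44, 85, 151.
NheI sites (GCTAGC) start at positions 48, 75.
NheI cuts after the first base of each site, so after positions 48, 75.
Combined cut positions: 44, 48, 75, 85, 151.
Circular molecule, 5 cuts → 5 fragments:
  45–48 → 4 bp
  49–75 → 27 bp
  76–85 → 10 bp
  86–151 → 66 bp
  152–185 then 1–44 → 34 + 44 = 78 bp
Sorted largest to smallest: 78, 66, 27, 10, 4 bp.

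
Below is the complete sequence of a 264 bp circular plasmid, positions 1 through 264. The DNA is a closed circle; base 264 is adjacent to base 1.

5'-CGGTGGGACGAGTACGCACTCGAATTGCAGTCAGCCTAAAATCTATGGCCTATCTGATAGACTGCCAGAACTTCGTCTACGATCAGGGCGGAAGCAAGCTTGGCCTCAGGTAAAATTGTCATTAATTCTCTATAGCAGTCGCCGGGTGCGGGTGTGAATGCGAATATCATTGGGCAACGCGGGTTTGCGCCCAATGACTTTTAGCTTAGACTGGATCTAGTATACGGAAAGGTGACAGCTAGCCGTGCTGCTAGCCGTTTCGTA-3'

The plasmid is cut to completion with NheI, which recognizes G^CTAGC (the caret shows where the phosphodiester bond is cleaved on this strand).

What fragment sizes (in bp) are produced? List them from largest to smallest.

252, 12 bp

NheI sites (GCTAGC) start at positions 238, 250.
NheI cuts after the first base of each site, so after positions 238, 250.
Circular molecule, 2 cuts → 2 fragments:
  239–250 → 12 bp
  251–264 then 1–238 → 14 + 238 = 252 bp
Sorted largest to smallest: 252, 12 bp.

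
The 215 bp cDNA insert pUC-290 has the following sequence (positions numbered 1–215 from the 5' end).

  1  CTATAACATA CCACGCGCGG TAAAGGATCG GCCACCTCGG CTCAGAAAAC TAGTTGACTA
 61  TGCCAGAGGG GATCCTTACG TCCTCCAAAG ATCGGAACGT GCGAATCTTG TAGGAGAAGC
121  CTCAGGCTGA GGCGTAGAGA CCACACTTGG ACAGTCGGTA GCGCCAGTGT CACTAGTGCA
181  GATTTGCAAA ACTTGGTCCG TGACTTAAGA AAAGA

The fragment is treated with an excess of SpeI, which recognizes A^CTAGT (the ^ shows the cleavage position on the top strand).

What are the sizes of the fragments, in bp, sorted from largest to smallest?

123, 49, 43 bp

SpeI sites (ACTAGT) start at positions 49, 172.
SpeI cuts after the first base of each site, so after positions 49, 172.
Linear molecule, 2 cuts → 3 fragments:
  1–49 → 49 bp
  50–172 → 123 bp
  173–215 → 43 bp
Sorted largest to smallest: 123, 49, 43 bp.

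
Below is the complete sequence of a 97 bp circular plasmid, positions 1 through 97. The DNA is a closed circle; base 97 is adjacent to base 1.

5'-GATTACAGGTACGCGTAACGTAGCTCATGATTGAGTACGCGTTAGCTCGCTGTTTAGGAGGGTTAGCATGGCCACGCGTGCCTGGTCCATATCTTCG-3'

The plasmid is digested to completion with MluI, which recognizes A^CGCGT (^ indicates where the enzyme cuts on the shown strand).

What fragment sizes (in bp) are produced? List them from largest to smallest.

MluI sites (ACGCGT) start at positions 11, 37, 74.
MluI cuts after the first base of each site, so after positions 11, 37, 74.
Circular molecule, 3 cuts → 3 fragments:
  12–37 → 26 bp
  38–74 → 37 bp
  75–97 then 1–11 → 23 + 11 = 34 bp
Sorted largest to smallest: 37, 34, 26 bp.

37, 34, 26 bp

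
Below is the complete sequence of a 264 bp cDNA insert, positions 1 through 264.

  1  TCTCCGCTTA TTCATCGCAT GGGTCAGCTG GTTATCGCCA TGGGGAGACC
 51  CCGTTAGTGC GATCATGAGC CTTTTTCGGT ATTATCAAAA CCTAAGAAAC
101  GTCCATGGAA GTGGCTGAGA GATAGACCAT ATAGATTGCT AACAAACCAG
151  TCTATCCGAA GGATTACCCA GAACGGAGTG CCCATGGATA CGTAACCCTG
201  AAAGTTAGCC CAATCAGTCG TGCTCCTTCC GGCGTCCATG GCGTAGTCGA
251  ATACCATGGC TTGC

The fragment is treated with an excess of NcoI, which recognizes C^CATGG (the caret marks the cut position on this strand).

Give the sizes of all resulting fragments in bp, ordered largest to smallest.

79, 65, 54, 38, 18, 10 bp

NcoI sites (CCATGG) start at positions 38, 103, 182, 236, 254.
NcoI cuts after the first base of each site, so after positions 38, 103, 182, 236, 254.
Linear molecule, 5 cuts → 6 fragments:
  1–38 → 38 bp
  39–103 → 65 bp
  104–182 → 79 bp
  183–236 → 54 bp
  237–254 → 18 bp
  255–264 → 10 bp
Sorted largest to smallest: 79, 65, 54, 38, 18, 10 bp.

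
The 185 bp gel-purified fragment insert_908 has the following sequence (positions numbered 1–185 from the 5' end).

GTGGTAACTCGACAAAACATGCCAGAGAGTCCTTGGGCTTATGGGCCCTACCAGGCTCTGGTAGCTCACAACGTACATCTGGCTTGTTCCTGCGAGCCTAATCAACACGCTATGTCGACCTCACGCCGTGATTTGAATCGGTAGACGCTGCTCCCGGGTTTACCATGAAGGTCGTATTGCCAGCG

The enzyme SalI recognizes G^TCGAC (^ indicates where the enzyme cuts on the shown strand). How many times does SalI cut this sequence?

GTCGAC occurs starting at position 114.
SalI cuts at 1 site.

1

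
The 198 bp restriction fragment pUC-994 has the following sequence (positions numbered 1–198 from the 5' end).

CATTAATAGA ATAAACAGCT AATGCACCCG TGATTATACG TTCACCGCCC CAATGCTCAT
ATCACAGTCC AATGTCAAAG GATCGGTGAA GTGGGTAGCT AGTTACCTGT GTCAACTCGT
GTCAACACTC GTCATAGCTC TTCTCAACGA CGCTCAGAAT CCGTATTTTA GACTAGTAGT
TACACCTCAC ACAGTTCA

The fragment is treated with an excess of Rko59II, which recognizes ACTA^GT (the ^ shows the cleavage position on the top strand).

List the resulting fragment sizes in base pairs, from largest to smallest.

175, 23 bp

The Rko59II site (ACTAGT) starts at position 172.
Rko59II cuts after base 4 of each site, so after position 175.
Linear molecule, 1 cut → 2 fragments:
  1–175 → 175 bp
  176–198 → 23 bp
Sorted largest to smallest: 175, 23 bp.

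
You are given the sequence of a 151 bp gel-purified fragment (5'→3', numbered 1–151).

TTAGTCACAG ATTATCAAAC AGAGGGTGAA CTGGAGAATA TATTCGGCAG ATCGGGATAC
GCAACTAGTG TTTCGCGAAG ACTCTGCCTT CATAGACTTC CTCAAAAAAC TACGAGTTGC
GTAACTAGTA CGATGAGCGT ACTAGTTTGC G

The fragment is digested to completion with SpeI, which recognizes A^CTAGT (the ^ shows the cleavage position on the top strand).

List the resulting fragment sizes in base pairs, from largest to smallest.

SpeI sites (ACTAGT) start at positions 64, 124, 141.
SpeI cuts after the first base of each site, so after positions 64, 124, 141.
Linear molecule, 3 cuts → 4 fragments:
  1–64 → 64 bp
  65–124 → 60 bp
  125–141 → 17 bp
  142–151 → 10 bp
Sorted largest to smallest: 64, 60, 17, 10 bp.

64, 60, 17, 10 bp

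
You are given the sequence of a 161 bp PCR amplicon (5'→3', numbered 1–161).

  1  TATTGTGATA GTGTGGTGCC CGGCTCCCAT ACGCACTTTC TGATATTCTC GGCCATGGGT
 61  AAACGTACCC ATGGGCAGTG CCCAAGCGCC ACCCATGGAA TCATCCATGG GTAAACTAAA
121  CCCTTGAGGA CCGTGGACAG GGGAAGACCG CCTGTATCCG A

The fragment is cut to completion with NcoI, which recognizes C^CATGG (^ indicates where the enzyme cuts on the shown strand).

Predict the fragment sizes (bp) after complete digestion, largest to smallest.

NcoI sites (CCATGG) start at positions 53, 69, 93, 105.
NcoI cuts after the first base of each site, so after positions 53, 69, 93, 105.
Linear molecule, 4 cuts → 5 fragments:
  1–53 → 53 bp
  54–69 → 16 bp
  70–93 → 24 bp
  94–105 → 12 bp
  106–161 → 56 bp
Sorted largest to smallest: 56, 53, 24, 16, 12 bp.

56, 53, 24, 16, 12 bp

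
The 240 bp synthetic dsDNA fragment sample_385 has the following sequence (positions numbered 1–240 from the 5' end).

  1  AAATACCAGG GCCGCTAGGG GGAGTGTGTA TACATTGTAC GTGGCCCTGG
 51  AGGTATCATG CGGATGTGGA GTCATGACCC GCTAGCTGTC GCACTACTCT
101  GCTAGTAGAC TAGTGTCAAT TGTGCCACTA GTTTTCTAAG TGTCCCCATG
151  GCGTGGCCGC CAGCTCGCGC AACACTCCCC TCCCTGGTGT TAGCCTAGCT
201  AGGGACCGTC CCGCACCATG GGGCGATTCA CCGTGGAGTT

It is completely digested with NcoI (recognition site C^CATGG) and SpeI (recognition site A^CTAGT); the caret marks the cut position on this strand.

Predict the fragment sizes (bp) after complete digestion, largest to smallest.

109, 70, 24, 19, 18 bp

NcoI sites (CCATGG) start at positions 146, 216.
NcoI cuts after the first base of each site, so after positions 146, 216.
SpeI sites (ACTAGT) start at positions 109, 127.
SpeI cuts after the first base of each site, so after positions 109, 127.
Combined cut positions: 109, 127, 146, 216.
Linear molecule, 4 cuts → 5 fragments:
  1–109 → 109 bp
  110–127 → 18 bp
  128–146 → 19 bp
  147–216 → 70 bp
  217–240 → 24 bp
Sorted largest to smallest: 109, 70, 24, 19, 18 bp.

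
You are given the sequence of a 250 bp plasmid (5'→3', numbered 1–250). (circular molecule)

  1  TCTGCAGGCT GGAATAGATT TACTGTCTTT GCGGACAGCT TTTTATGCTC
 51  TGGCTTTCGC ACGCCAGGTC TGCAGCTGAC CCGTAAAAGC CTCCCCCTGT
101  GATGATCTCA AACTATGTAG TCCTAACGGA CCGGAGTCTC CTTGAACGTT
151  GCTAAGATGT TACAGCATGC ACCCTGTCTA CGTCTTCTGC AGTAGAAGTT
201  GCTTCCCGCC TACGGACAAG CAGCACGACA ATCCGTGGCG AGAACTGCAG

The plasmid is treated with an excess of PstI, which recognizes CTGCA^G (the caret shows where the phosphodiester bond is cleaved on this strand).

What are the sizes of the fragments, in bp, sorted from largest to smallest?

PstI sites (CTGCAG) start at positions 2, 70, 187, 245.
PstI cuts after base 5 of each site (before the last base), so after positions 6, 74, 191, 249.
Circular molecule, 4 cuts → 4 fragments:
  7–74 → 68 bp
  75–191 → 117 bp
  192–249 → 58 bp
  250–250 then 1–6 → 1 + 6 = 7 bp
Sorted largest to smallest: 117, 68, 58, 7 bp.

117, 68, 58, 7 bp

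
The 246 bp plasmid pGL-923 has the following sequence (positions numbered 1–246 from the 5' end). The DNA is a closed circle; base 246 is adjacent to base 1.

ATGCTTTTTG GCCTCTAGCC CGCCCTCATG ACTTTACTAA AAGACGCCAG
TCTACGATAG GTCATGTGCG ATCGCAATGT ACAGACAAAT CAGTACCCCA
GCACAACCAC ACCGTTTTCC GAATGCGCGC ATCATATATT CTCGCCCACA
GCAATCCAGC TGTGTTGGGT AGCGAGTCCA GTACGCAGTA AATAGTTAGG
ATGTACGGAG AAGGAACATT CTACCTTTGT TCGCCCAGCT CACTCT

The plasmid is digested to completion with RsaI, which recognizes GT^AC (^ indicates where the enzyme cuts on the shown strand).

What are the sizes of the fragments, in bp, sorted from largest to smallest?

122, 88, 22, 14 bp

RsaI sites (GTAC) start at positions 79, 93, 181, 203.
RsaI cuts after base 2 of each site, so after positions 80, 94, 182, 204.
Circular molecule, 4 cuts → 4 fragments:
  81–94 → 14 bp
  95–182 → 88 bp
  183–204 → 22 bp
  205–246 then 1–80 → 42 + 80 = 122 bp
Sorted largest to smallest: 122, 88, 22, 14 bp.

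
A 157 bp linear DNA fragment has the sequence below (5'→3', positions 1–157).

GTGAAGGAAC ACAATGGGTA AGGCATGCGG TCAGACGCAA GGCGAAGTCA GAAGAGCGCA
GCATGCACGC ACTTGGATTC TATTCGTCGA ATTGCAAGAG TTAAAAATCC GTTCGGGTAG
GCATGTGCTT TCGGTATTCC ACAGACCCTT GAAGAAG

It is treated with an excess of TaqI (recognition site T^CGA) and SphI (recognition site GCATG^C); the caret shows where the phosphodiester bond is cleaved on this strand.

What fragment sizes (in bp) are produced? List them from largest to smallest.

The TaqI site (TCGA) starts at position 87.
TaqI cuts after the first base of each site, so after position 87.
SphI sites (GCATGC) start at positions 23, 61.
SphI cuts after base 5 of each site (before the last base), so after positions 27, 65.
Combined cut positions: 27, 65, 87.
Linear molecule, 3 cuts → 4 fragments:
  1–27 → 27 bp
  28–65 → 38 bp
  66–87 → 22 bp
  88–157 → 70 bp
Sorted largest to smallest: 70, 38, 27, 22 bp.

70, 38, 27, 22 bp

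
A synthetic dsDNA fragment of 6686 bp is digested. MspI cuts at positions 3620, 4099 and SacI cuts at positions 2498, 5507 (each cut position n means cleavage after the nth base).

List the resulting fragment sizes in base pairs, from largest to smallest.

2498, 1408, 1179, 1122, 479 bp

Combined cut positions (sorted): 2498, 3620, 4099, 5507.
Linear molecule, 4 cuts → 5 fragments:
  2498 − 0 = 2498 bp
  3620 − 2498 = 1122 bp
  4099 − 3620 = 479 bp
  5507 − 4099 = 1408 bp
  6686 − 5507 = 1179 bp
Sorted largest to smallest: 2498, 1408, 1179, 1122, 479 bp.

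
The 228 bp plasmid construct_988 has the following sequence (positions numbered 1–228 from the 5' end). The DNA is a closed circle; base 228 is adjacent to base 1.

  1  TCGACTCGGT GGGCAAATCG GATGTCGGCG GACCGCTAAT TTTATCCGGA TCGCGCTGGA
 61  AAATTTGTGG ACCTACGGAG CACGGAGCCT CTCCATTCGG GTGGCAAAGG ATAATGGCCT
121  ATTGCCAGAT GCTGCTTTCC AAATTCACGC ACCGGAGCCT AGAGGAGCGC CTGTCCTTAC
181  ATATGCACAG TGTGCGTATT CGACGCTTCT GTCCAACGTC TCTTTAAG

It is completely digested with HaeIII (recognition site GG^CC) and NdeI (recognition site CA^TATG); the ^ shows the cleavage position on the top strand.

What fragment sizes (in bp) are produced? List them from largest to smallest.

The HaeIII site (GGCC) starts at position 116.
HaeIII cuts after base 2 of each site, so after position 117.
The NdeI site (CATATG) starts at position 180.
NdeI cuts after base 2 of each site, so after position 181.
Combined cut positions: 117, 181.
Circular molecule, 2 cuts → 2 fragments:
  118–181 → 64 bp
  182–228 then 1–117 → 47 + 117 = 164 bp
Sorted largest to smallest: 164, 64 bp.

164, 64 bp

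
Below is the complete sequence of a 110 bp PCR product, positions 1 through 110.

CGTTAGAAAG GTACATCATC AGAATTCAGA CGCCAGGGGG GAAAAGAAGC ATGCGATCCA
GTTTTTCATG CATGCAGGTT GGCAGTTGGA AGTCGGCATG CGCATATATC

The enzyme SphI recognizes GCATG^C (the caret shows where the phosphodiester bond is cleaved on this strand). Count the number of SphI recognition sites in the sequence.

GCATGC occurs starting at positions 49, 70, 96.
SphI cuts at 3 sites.

3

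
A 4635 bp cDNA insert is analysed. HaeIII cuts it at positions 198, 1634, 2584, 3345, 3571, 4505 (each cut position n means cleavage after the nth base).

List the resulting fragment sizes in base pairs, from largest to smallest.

1436, 950, 934, 761, 226, 198, 130 bp

Linear molecule, 6 cuts → 7 fragments:
  198 − 0 = 198 bp
  1634 − 198 = 1436 bp
  2584 − 1634 = 950 bp
  3345 − 2584 = 761 bp
  3571 − 3345 = 226 bp
  4505 − 3571 = 934 bp
  4635 − 4505 = 130 bp
Sorted largest to smallest: 1436, 950, 934, 761, 226, 198, 130 bp.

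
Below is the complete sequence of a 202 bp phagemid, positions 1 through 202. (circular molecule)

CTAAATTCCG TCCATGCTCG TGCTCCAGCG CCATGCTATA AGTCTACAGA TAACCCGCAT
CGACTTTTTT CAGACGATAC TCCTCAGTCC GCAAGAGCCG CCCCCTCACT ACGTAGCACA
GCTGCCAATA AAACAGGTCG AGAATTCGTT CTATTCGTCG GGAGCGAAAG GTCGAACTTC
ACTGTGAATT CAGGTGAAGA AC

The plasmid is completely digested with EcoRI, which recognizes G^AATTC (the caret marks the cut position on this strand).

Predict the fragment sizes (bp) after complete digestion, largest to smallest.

158, 44 bp

EcoRI sites (GAATTC) start at positions 142, 186.
EcoRI cuts after the first base of each site, so after positions 142, 186.
Circular molecule, 2 cuts → 2 fragments:
  143–186 → 44 bp
  187–202 then 1–142 → 16 + 142 = 158 bp
Sorted largest to smallest: 158, 44 bp.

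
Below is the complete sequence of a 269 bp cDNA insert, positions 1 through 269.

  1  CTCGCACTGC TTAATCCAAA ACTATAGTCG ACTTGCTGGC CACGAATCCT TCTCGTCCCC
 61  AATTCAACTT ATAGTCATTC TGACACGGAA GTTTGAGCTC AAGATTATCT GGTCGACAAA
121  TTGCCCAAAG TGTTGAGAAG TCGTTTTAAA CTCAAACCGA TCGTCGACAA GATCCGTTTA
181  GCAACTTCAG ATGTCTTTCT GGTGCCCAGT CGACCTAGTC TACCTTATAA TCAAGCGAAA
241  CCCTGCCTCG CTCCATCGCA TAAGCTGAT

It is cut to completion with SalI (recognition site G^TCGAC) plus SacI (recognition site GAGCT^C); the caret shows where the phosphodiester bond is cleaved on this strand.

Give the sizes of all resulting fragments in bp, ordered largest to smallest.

72, 60, 51, 46, 27, 13 bp

SalI sites (GTCGAC) start at positions 27, 112, 163, 209.
SalI cuts after the first base of each site, so after positions 27, 112, 163, 209.
The SacI site (GAGCTC) starts at position 95.
SacI cuts after base 5 of each site (before the last base), so after position 99.
Combined cut positions: 27, 99, 112, 163, 209.
Linear molecule, 5 cuts → 6 fragments:
  1–27 → 27 bp
  28–99 → 72 bp
  100–112 → 13 bp
  113–163 → 51 bp
  164–209 → 46 bp
  210–269 → 60 bp
Sorted largest to smallest: 72, 60, 51, 46, 27, 13 bp.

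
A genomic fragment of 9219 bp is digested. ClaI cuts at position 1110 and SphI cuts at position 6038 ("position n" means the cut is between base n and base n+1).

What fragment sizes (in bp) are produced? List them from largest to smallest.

4928, 3181, 1110 bp

Combined cut positions (sorted): 1110, 6038.
Linear molecule, 2 cuts → 3 fragments:
  1110 − 0 = 1110 bp
  6038 − 1110 = 4928 bp
  9219 − 6038 = 3181 bp
Sorted largest to smallest: 4928, 3181, 1110 bp.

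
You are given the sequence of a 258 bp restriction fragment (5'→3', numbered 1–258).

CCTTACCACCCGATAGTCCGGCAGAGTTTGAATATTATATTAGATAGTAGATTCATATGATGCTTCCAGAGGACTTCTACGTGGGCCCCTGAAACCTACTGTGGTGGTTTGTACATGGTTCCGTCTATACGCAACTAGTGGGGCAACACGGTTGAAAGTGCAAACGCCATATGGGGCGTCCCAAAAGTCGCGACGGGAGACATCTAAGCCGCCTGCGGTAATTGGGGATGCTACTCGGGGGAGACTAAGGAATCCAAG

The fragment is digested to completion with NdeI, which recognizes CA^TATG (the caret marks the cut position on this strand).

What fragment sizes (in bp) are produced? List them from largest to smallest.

114, 89, 55 bp

NdeI sites (CATATG) start at positions 54, 168.
NdeI cuts after base 2 of each site, so after positions 55, 169.
Linear molecule, 2 cuts → 3 fragments:
  1–55 → 55 bp
  56–169 → 114 bp
  170–258 → 89 bp
Sorted largest to smallest: 114, 89, 55 bp.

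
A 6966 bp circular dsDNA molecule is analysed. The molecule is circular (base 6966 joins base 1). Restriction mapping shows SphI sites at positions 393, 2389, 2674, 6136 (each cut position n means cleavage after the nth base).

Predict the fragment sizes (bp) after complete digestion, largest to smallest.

3462, 1996, 1223, 285 bp

Circular molecule, 4 cuts → 4 fragments:
  2389 − 393 = 1996 bp
  2674 − 2389 = 285 bp
  6136 − 2674 = 3462 bp
  wrap: 6966 − 6136 + 393 = 1223 bp
Sorted largest to smallest: 3462, 1996, 1223, 285 bp.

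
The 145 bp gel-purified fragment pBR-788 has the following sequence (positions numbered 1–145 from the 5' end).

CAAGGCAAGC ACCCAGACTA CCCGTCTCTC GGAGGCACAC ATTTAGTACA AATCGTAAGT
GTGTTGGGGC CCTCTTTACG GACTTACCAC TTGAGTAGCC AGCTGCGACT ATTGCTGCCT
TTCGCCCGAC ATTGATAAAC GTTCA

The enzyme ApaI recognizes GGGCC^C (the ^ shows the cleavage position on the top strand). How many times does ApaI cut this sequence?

GGGCCC occurs starting at position 67.
ApaI cuts at 1 site.

1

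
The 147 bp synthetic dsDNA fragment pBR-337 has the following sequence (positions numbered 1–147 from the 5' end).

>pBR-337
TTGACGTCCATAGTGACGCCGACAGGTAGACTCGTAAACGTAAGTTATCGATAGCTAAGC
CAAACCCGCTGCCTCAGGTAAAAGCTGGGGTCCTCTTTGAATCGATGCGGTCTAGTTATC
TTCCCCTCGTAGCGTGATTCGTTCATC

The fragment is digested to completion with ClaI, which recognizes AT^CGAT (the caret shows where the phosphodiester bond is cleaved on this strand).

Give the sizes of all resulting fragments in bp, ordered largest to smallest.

54, 48, 45 bp

ClaI sites (ATCGAT) start at positions 47, 101.
ClaI cuts after base 2 of each site, so after positions 48, 102.
Linear molecule, 2 cuts → 3 fragments:
  1–48 → 48 bp
  49–102 → 54 bp
  103–147 → 45 bp
Sorted largest to smallest: 54, 48, 45 bp.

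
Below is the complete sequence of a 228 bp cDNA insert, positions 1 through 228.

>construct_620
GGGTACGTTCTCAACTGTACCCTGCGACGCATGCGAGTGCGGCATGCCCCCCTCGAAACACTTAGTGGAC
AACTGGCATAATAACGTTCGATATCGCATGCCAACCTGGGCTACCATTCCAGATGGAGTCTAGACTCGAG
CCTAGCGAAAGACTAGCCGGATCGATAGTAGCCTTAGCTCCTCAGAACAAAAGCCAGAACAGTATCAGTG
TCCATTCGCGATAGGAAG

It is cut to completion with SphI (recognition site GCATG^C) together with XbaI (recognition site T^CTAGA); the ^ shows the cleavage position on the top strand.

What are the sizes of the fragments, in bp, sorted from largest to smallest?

SphI sites (GCATGC) start at positions 29, 42, 96.
SphI cuts after base 5 of each site (before the last base), so after positions 33, 46, 100.
The XbaI site (TCTAGA) starts at position 129.
XbaI cuts after the first base of each site, so after position 129.
Combined cut positions: 33, 46, 100, 129.
Linear molecule, 4 cuts → 5 fragments:
  1–33 → 33 bp
  34–46 → 13 bp
  47–100 → 54 bp
  101–129 → 29 bp
  130–228 → 99 bp
Sorted largest to smallest: 99, 54, 33, 29, 13 bp.

99, 54, 33, 29, 13 bp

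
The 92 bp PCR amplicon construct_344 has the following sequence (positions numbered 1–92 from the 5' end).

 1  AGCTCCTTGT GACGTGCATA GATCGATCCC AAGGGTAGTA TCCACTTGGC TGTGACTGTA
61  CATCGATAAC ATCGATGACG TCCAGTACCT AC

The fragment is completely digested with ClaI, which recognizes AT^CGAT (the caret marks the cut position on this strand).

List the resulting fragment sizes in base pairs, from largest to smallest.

ClaI sites (ATCGAT) start at positions 22, 62, 71.
ClaI cuts after base 2 of each site, so after positions 23, 63, 72.
Linear molecule, 3 cuts → 4 fragments:
  1–23 → 23 bp
  24–63 → 40 bp
  64–72 → 9 bp
  73–92 → 20 bp
Sorted largest to smallest: 40, 23, 20, 9 bp.

40, 23, 20, 9 bp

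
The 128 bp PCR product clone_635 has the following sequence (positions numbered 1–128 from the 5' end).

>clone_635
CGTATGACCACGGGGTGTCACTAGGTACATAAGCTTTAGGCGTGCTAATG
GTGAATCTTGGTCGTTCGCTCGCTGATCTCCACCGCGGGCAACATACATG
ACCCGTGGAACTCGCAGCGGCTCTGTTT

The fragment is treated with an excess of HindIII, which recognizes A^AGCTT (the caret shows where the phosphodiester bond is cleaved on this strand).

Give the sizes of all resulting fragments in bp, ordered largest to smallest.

97, 31 bp

The HindIII site (AAGCTT) starts at position 31.
HindIII cuts after the first base of each site, so after position 31.
Linear molecule, 1 cut → 2 fragments:
  1–31 → 31 bp
  32–128 → 97 bp
Sorted largest to smallest: 97, 31 bp.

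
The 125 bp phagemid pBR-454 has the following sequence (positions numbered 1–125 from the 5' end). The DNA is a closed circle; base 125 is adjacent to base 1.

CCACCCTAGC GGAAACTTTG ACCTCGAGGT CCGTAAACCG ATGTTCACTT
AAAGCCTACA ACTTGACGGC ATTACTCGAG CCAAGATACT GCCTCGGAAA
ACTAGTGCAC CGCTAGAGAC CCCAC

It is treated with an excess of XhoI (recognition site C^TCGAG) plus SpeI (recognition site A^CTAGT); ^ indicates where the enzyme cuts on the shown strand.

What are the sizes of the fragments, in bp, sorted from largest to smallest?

XhoI sites (CTCGAG) start at positions 23, 75.
XhoI cuts after the first base of each site, so after positions 23, 75.
The SpeI site (ACTAGT) starts at position 101.
SpeI cuts after the first base of each site, so after position 101.
Combined cut positions: 23, 75, 101.
Circular molecule, 3 cuts → 3 fragments:
  24–75 → 52 bp
  76–101 → 26 bp
  102–125 then 1–23 → 24 + 23 = 47 bp
Sorted largest to smallest: 52, 47, 26 bp.

52, 47, 26 bp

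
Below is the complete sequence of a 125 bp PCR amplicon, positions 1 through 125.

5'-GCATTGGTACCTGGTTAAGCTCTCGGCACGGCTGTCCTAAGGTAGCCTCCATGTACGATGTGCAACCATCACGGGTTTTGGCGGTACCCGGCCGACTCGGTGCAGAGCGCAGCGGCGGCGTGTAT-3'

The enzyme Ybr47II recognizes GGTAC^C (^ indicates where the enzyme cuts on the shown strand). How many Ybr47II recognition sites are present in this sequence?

2

GGTACC occurs starting at positions 6, 83.
Ybr47II cuts at 2 sites.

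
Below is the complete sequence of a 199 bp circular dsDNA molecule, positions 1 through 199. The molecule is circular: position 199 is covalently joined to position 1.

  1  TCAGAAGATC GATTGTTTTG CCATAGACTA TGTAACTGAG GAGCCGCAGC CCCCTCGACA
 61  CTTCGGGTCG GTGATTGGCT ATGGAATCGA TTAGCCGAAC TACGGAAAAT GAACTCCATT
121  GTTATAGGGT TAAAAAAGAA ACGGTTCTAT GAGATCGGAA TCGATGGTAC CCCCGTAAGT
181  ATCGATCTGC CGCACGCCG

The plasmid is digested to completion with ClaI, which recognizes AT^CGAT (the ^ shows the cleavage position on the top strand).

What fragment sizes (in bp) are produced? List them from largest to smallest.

78, 74, 26, 21 bp

ClaI sites (ATCGAT) start at positions 8, 86, 160, 181.
ClaI cuts after base 2 of each site, so after positions 9, 87, 161, 182.
Circular molecule, 4 cuts → 4 fragments:
  10–87 → 78 bp
  88–161 → 74 bp
  162–182 → 21 bp
  183–199 then 1–9 → 17 + 9 = 26 bp
Sorted largest to smallest: 78, 74, 26, 21 bp.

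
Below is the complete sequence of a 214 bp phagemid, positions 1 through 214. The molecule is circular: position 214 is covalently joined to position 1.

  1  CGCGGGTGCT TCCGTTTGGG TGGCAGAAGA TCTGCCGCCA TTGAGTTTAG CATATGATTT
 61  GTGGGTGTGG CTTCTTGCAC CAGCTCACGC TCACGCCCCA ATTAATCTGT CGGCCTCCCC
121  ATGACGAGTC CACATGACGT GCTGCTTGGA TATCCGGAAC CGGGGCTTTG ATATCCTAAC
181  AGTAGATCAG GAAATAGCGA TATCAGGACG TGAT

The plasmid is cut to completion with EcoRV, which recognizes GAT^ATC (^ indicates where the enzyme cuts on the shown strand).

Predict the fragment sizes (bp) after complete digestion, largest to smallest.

164, 29, 21 bp

EcoRV sites (GATATC) start at positions 149, 170, 199.
EcoRV cuts after base 3 of each site, so after positions 151, 172, 201.
Circular molecule, 3 cuts → 3 fragments:
  152–172 → 21 bp
  173–201 → 29 bp
  202–214 then 1–151 → 13 + 151 = 164 bp
Sorted largest to smallest: 164, 29, 21 bp.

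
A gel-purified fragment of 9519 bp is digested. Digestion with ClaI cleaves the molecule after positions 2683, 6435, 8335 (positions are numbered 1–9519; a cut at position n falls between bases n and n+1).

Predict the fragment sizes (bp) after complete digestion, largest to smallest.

3752, 2683, 1900, 1184 bp

Linear molecule, 3 cuts → 4 fragments:
  2683 − 0 = 2683 bp
  6435 − 2683 = 3752 bp
  8335 − 6435 = 1900 bp
  9519 − 8335 = 1184 bp
Sorted largest to smallest: 3752, 2683, 1900, 1184 bp.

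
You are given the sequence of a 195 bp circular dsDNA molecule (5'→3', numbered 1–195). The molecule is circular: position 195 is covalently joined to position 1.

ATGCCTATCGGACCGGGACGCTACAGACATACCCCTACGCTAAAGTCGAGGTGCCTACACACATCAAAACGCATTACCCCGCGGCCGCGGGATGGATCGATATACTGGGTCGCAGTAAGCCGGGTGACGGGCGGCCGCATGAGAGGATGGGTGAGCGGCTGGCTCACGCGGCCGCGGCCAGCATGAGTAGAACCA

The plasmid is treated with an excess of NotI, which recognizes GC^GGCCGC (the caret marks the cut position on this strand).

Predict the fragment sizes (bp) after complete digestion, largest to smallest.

108, 50, 37 bp

NotI sites (GCGGCCGC) start at positions 81, 131, 168.
NotI cuts after base 2 of each site, so after positions 82, 132, 169.
Circular molecule, 3 cuts → 3 fragments:
  83–132 → 50 bp
  133–169 → 37 bp
  170–195 then 1–82 → 26 + 82 = 108 bp
Sorted largest to smallest: 108, 50, 37 bp.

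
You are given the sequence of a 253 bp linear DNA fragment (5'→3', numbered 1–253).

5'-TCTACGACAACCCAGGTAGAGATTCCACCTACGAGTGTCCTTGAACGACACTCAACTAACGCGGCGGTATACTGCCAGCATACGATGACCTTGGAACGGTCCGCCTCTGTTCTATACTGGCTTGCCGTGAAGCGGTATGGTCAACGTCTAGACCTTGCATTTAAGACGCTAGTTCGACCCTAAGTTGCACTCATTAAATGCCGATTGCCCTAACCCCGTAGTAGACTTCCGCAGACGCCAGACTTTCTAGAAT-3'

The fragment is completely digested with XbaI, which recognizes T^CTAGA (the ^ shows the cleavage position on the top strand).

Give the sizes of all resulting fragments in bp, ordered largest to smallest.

147, 99, 7 bp

XbaI sites (TCTAGA) start at positions 147, 246.
XbaI cuts after the first base of each site, so after positions 147, 246.
Linear molecule, 2 cuts → 3 fragments:
  1–147 → 147 bp
  148–246 → 99 bp
  247–253 → 7 bp
Sorted largest to smallest: 147, 99, 7 bp.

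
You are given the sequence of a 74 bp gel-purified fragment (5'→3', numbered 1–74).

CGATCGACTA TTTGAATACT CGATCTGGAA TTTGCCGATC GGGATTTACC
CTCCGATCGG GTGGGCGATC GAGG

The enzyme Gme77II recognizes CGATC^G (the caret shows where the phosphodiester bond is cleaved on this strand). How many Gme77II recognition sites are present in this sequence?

CGATCG occurs starting at positions 1, 36, 54, 66.
Gme77II cuts at 4 sites.

4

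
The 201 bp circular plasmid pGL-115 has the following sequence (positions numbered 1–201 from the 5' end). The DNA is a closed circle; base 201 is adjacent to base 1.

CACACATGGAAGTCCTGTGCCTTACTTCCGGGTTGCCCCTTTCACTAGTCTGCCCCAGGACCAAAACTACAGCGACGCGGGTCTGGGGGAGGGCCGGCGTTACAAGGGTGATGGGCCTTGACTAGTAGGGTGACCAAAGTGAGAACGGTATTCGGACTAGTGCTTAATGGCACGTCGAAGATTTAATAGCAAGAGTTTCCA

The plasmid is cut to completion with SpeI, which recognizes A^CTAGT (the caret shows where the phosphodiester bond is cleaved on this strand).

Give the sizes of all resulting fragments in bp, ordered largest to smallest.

SpeI sites (ACTAGT) start at positions 44, 121, 156.
SpeI cuts after the first base of each site, so after positions 44, 121, 156.
Circular molecule, 3 cuts → 3 fragments:
  45–121 → 77 bp
  122–156 → 35 bp
  157–201 then 1–44 → 45 + 44 = 89 bp
Sorted largest to smallest: 89, 77, 35 bp.

89, 77, 35 bp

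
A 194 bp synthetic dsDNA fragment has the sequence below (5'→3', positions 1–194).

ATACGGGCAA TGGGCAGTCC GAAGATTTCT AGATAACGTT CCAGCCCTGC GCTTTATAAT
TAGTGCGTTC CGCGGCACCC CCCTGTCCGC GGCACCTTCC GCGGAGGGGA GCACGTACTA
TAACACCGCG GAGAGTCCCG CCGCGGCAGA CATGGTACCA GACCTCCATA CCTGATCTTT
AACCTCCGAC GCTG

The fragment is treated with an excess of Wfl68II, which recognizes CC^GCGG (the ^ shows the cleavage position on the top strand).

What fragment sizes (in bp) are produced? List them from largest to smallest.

71, 52, 27, 17, 15, 12 bp

Wfl68II sites (CCGCGG) start at positions 70, 87, 99, 126, 141.
Wfl68II cuts after base 2 of each site, so after positions 71, 88, 100, 127, 142.
Linear molecule, 5 cuts → 6 fragments:
  1–71 → 71 bp
  72–88 → 17 bp
  89–100 → 12 bp
  101–127 → 27 bp
  128–142 → 15 bp
  143–194 → 52 bp
Sorted largest to smallest: 71, 52, 27, 17, 15, 12 bp.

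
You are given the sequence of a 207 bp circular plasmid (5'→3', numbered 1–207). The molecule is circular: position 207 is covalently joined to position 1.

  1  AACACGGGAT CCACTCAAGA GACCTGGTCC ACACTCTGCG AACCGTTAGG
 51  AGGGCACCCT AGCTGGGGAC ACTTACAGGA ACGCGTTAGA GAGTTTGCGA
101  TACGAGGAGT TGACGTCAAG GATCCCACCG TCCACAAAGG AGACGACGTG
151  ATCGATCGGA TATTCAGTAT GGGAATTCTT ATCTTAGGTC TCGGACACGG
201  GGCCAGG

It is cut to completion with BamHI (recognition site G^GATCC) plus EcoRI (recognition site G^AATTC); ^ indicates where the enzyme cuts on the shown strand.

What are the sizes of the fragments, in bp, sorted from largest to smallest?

BamHI sites (GGATCC) start at positions 7, 120.
BamHI cuts after the first base of each site, so after positions 7, 120.
The EcoRI site (GAATTC) starts at position 173.
EcoRI cuts after the first base of each site, so after position 173.
Combined cut positions: 7, 120, 173.
Circular molecule, 3 cuts → 3 fragments:
  8–120 → 113 bp
  121–173 → 53 bp
  174–207 then 1–7 → 34 + 7 = 41 bp
Sorted largest to smallest: 113, 53, 41 bp.

113, 53, 41 bp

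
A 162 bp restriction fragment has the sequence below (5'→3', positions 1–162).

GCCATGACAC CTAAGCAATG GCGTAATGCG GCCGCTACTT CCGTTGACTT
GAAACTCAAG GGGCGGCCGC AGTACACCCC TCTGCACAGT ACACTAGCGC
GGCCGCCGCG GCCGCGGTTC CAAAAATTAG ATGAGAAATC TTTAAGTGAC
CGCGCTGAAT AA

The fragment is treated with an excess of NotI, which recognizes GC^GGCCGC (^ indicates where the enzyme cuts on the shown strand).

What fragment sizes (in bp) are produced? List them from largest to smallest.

NotI sites (GCGGCCGC) start at positions 28, 63, 99, 108.
NotI cuts after base 2 of each site, so after positions 29, 64, 100, 109.
Linear molecule, 4 cuts → 5 fragments:
  1–29 → 29 bp
  30–64 → 35 bp
  65–100 → 36 bp
  101–109 → 9 bp
  110–162 → 53 bp
Sorted largest to smallest: 53, 36, 35, 29, 9 bp.

53, 36, 35, 29, 9 bp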